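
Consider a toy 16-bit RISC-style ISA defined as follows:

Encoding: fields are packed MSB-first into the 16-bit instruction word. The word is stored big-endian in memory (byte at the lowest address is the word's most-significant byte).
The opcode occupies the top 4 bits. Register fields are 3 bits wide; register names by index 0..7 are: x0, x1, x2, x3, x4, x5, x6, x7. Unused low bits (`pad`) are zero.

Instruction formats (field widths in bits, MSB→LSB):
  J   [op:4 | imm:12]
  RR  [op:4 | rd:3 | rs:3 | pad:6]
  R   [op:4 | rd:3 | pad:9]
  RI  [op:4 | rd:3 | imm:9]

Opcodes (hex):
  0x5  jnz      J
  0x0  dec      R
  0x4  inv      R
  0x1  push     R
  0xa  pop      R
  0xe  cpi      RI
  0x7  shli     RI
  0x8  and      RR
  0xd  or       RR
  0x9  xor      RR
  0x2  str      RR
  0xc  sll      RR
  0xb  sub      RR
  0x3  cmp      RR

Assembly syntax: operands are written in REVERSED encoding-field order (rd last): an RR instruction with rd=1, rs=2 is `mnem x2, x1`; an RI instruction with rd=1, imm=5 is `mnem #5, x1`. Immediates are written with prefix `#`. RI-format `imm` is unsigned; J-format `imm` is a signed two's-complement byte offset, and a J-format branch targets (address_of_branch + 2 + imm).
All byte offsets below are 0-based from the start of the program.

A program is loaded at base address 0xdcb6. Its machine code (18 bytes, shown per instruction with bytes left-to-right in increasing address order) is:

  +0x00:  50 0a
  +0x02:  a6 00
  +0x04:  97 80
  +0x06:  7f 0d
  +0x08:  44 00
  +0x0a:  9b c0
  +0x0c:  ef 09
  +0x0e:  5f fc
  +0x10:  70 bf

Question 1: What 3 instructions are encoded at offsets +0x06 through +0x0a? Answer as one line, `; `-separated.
shli #269, x7; inv x2; xor x7, x5

@+06  big-endian(7f 0d) = 0x7f0d
  opcode bits[15:12]=0x7: shli/RI
  rd: (w>>9)&0x7=0x7 → x7
  imm: (w>>0)&0x1ff=0x10d → #269
@+08  big-endian(44 00) = 0x4400
  opcode bits[15:12]=0x4: inv/R
  rd: (w>>9)&0x7=0x2 → x2
@+0a  big-endian(9b c0) = 0x9bc0
  opcode bits[15:12]=0x9: xor/RR
  rd: (w>>9)&0x7=0x5 → x5
  rs: (w>>6)&0x7=0x7 → x7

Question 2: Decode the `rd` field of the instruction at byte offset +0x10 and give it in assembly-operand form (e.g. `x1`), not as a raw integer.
x0

+0x10: 70 bf ⇒ word 0x70bf (big)
  opcode bits[15:12]=0x7: shli/RI
  rd: (w>>9)&0x7=0x0 → x0
  imm: (w>>0)&0x1ff=0xbf → #191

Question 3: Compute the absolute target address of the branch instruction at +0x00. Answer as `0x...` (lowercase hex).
0xdcc2

[00] 50 0a → 0x500a
  opcode bits[15:12]=0x5: jnz/J
  imm: (w>>0)&0xfff=0xa → #10
  target = base 0xdcb6 + off 0x00 + 2 + imm 10 = 0xdcc2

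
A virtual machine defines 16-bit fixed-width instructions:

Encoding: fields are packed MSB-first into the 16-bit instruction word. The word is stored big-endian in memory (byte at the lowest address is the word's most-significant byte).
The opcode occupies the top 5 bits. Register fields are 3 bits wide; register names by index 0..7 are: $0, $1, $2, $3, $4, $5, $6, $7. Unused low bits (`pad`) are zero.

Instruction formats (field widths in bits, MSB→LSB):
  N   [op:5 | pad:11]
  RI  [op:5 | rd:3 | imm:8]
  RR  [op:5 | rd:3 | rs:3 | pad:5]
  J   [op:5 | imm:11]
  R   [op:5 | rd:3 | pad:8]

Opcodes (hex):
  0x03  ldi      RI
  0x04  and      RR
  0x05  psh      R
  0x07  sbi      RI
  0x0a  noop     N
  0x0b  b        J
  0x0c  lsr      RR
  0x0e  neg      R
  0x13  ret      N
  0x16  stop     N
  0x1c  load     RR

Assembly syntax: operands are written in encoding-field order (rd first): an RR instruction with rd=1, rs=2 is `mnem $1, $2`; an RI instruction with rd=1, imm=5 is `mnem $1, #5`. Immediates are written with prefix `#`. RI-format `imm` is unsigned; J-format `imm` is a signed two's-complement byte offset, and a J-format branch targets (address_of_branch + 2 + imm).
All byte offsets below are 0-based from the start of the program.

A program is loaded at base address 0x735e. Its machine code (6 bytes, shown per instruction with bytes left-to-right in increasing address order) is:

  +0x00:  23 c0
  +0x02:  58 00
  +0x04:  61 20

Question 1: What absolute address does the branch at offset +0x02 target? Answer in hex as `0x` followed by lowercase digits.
0x7362

[02] 58 00 → 0x5800
  top 5b → 0xb → b [J]
  imm: (w>>0)&0x7ff=0x0 → #0
  target = base 0x735e + off 0x02 + 2 + imm 0 = 0x7362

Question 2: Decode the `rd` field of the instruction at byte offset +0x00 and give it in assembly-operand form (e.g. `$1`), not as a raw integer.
off 0x00: read 23 c0 as big → 0x23c0
  op=0x23c0>>11=0x4 ⇒ and (RR)
  rd@[10:8]=0x3 ⇒ $3
  rs@[7:5]=0x6 ⇒ $6

$3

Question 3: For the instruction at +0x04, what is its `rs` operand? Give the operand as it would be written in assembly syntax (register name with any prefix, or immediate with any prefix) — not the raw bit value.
$1

off 0x04: read 61 20 as big → 0x6120
  op=0x6120>>11=0xc ⇒ lsr (RR)
  rd: (w>>8)&0x7=0x1 → $1
  rs: (w>>5)&0x7=0x1 → $1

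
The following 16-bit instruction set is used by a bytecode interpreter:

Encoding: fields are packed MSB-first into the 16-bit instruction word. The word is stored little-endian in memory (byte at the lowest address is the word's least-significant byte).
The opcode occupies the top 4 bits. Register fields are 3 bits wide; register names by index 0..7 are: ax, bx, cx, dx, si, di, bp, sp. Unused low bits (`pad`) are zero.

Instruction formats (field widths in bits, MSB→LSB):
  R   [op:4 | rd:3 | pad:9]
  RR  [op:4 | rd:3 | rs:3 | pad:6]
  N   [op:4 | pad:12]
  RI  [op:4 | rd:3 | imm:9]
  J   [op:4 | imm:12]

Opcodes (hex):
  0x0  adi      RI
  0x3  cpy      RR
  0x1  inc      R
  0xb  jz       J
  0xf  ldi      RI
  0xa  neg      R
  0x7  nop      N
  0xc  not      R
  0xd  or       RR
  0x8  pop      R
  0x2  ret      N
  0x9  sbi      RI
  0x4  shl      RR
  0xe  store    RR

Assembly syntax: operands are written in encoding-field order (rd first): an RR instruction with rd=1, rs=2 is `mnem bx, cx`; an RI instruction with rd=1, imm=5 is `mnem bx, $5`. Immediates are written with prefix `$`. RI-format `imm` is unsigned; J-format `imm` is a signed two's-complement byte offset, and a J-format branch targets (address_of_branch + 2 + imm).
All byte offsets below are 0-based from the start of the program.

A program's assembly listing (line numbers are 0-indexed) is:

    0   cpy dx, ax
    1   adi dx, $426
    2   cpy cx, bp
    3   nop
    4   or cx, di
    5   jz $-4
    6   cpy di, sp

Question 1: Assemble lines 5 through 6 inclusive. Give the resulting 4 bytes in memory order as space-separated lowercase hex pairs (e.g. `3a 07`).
fc bf c0 3b

5. jz fields op=0xb:4|imm=-4:12 → word bffch → fc bf
6. cpy fields op=0x3:4|rd=5:3|rs=7:3|pad=0:6 → word 3bc0h → c0 3b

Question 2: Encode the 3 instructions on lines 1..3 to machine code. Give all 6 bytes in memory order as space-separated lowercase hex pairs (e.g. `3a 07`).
1. adi fields op=0x0:4|rd=3:3|imm=426:9 → word 07aah → aa 07
2. cpy fields op=0x3:4|rd=2:3|rs=6:3|pad=0:6 → word 3580h → 80 35
3. nop fields op=0x7:4|pad=0:12 → word 7000h → 00 70

aa 07 80 35 00 70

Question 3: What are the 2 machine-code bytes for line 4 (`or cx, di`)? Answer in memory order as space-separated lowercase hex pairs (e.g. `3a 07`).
4. or fields op=0xd:4|rd=2:3|rs=5:3|pad=0:6 → word d540h → 40 d5

40 d5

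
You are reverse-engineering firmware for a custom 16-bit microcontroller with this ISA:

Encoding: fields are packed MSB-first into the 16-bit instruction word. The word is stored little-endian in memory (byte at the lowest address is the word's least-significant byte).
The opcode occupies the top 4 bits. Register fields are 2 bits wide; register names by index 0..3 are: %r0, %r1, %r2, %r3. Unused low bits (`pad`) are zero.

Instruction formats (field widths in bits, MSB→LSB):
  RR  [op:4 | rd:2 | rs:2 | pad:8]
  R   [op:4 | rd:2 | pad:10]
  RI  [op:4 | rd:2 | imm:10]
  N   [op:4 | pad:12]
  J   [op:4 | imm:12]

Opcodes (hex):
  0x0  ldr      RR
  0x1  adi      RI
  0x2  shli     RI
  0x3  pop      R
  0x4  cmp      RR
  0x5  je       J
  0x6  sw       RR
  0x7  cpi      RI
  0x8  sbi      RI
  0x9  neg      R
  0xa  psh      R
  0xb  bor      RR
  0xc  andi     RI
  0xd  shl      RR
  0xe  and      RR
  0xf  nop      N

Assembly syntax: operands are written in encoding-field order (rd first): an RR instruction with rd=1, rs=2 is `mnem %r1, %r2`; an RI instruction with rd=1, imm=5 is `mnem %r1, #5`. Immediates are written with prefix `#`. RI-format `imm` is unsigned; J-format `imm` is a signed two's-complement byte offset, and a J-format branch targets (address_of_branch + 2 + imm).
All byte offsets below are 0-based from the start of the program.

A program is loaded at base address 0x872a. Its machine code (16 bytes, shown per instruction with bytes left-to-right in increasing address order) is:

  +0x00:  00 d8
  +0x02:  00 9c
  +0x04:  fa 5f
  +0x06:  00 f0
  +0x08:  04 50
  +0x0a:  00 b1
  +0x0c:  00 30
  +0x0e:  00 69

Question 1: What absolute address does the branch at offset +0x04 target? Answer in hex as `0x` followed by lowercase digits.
[04] fa 5f → 0x5ffa
  top 4b → 0x5 → je [J]
  [11:0] imm=4090 (s12→-6) = #-6
  target = base 0x872a + off 0x04 + 2 + imm -6 = 0x872a

0x872a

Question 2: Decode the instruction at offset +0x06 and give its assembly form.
nop

+0x06: 00 f0 ⇒ word 0xf000 (little)
  top 4b → 0xf → nop [N]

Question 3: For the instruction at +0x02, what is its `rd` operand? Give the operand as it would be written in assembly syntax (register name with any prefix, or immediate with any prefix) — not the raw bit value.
[02] 00 9c → 0x9c00
  top 4b → 0x9 → neg [R]
  [11:10] rd=3 = %r3

%r3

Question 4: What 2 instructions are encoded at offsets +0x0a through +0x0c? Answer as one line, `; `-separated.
bor %r0, %r1; pop %r0

+0x0a: 00 b1 ⇒ word 0xb100 (little)
  op=0xb100>>12=0xb ⇒ bor (RR)
  rd: (w>>10)&0x3=0x0 → %r0
  rs: (w>>8)&0x3=0x1 → %r1
+0x0c: 00 30 ⇒ word 0x3000 (little)
  op=0x3000>>12=0x3 ⇒ pop (R)
  rd: (w>>10)&0x3=0x0 → %r0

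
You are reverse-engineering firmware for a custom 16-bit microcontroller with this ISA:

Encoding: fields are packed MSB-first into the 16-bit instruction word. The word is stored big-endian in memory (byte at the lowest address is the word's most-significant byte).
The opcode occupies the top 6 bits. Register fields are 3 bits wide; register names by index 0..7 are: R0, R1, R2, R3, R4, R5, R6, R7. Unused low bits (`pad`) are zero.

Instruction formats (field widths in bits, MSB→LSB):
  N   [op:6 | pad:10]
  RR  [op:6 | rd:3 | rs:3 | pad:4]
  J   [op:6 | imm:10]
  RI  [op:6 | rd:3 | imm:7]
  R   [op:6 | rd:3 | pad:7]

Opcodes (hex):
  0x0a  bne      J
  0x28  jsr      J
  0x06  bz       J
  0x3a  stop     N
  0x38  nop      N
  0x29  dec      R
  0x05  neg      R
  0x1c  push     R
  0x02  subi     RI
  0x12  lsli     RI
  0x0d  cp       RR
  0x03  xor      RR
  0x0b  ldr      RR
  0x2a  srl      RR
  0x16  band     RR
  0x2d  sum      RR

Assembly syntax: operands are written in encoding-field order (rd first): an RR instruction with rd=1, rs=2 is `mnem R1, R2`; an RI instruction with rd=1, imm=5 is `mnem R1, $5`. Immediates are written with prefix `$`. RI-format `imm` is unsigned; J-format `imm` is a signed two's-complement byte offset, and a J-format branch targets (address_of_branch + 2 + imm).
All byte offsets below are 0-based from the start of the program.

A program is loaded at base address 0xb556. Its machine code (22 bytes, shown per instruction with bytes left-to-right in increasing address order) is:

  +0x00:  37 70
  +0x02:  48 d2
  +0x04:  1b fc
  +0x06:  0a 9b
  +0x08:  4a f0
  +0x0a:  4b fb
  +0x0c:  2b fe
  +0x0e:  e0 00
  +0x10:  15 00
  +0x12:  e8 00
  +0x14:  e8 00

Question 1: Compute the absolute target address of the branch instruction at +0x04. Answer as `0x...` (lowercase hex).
[04] 1b fc → 0x1bfc
  top 6b → 0x6 → bz [J]
  [9:0] imm=1020 (s10→-4) = $-4
  target = base 0xb556 + off 0x04 + 2 + imm -4 = 0xb558

0xb558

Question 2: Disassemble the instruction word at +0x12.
+0x12: e8 00 ⇒ word 0xe800 (big)
  top 6b → 0x3a → stop [N]

stop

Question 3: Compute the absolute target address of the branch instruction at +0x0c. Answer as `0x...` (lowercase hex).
0xb562

off 0x0c: read 2b fe as big → 0x2bfe
  opcode bits[15:10]=0xa: bne/J
  imm: (w>>0)&0x3ff=0x3fe (s10→-2) → $-2
  target = base 0xb556 + off 0x0c + 2 + imm -2 = 0xb562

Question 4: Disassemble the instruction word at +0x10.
@+10  big-endian(15 00) = 0x1500
  opcode bits[15:10]=0x5: neg/R
  rd: (w>>7)&0x7=0x2 → R2

neg R2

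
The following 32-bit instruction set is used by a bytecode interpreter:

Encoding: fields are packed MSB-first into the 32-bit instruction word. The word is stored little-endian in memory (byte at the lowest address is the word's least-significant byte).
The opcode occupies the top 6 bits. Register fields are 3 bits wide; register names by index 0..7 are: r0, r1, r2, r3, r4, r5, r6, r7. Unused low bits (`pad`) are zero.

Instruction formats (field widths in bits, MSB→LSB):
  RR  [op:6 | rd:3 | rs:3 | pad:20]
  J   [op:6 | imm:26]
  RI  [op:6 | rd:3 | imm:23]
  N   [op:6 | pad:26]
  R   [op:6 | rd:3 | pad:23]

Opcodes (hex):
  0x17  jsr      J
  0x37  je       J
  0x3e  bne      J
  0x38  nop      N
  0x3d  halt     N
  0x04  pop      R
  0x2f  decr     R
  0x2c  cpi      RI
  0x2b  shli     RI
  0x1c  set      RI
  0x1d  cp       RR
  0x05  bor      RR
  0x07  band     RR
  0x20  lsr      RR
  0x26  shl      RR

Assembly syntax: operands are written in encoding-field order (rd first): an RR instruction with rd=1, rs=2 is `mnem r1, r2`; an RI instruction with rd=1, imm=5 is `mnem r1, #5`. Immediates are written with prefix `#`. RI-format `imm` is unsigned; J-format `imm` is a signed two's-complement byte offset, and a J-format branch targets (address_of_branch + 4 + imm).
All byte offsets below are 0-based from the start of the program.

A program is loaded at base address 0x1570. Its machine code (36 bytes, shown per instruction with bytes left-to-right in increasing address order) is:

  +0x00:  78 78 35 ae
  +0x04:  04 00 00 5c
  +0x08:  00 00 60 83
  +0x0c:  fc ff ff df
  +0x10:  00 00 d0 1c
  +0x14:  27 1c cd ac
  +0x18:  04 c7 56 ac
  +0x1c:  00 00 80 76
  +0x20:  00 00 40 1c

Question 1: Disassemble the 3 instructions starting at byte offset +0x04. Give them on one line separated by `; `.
jsr #4; lsr r6, r6; je #-4

+0x04: 04 00 00 5c ⇒ word 0x5c000004 (little)
  opcode bits[31:26]=0x17: jsr/J
  imm@[25:0]=0x4 ⇒ #4
+0x08: 00 00 60 83 ⇒ word 0x83600000 (little)
  opcode bits[31:26]=0x20: lsr/RR
  rd@[25:23]=0x6 ⇒ r6
  rs@[22:20]=0x6 ⇒ r6
+0x0c: fc ff ff df ⇒ word 0xdffffffc (little)
  opcode bits[31:26]=0x37: je/J
  imm@[25:0]=0x3fffffc (s26→-4) ⇒ #-4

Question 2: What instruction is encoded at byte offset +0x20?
[20] 00 00 40 1c → 0x1c400000
  opcode bits[31:26]=0x7: band/RR
  rd: (w>>23)&0x7=0x0 → r0
  rs: (w>>20)&0x7=0x4 → r4

band r0, r4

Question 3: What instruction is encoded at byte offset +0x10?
band r1, r5

[10] 00 00 d0 1c → 0x1cd00000
  top 6b → 0x7 → band [RR]
  rd@[25:23]=0x1 ⇒ r1
  rs@[22:20]=0x5 ⇒ r5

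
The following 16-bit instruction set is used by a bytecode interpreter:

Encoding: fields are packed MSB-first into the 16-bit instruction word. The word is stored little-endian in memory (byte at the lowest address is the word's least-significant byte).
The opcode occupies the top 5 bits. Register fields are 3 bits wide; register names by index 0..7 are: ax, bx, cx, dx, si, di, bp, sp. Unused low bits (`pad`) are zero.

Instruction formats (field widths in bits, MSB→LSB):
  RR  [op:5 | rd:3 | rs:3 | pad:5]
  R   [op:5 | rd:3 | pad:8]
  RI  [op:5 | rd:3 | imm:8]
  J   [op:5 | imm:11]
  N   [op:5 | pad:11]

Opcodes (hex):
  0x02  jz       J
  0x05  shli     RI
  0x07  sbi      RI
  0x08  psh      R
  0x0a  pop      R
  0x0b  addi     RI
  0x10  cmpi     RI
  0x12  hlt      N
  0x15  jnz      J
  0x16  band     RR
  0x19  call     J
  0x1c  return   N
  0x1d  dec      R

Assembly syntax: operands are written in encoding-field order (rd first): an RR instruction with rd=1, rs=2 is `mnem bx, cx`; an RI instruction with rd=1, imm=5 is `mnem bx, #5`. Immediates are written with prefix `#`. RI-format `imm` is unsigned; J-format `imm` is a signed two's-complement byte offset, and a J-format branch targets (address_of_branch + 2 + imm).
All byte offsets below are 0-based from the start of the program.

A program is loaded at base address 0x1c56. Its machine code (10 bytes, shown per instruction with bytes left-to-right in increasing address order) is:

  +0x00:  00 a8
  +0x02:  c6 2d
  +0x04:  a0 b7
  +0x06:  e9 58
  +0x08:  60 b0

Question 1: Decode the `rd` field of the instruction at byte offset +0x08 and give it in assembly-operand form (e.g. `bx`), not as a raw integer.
@+08  little-endian(60 b0) = 0xb060
  op=0xb060>>11=0x16 ⇒ band (RR)
  rd: (w>>8)&0x7=0x0 → ax
  rs: (w>>5)&0x7=0x3 → dx

ax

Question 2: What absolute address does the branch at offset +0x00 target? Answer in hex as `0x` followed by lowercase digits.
@+00  little-endian(00 a8) = 0xa800
  top 5b → 0x15 → jnz [J]
  imm: (w>>0)&0x7ff=0x0 → #0
  target = base 0x1c56 + off 0x00 + 2 + imm 0 = 0x1c58

0x1c58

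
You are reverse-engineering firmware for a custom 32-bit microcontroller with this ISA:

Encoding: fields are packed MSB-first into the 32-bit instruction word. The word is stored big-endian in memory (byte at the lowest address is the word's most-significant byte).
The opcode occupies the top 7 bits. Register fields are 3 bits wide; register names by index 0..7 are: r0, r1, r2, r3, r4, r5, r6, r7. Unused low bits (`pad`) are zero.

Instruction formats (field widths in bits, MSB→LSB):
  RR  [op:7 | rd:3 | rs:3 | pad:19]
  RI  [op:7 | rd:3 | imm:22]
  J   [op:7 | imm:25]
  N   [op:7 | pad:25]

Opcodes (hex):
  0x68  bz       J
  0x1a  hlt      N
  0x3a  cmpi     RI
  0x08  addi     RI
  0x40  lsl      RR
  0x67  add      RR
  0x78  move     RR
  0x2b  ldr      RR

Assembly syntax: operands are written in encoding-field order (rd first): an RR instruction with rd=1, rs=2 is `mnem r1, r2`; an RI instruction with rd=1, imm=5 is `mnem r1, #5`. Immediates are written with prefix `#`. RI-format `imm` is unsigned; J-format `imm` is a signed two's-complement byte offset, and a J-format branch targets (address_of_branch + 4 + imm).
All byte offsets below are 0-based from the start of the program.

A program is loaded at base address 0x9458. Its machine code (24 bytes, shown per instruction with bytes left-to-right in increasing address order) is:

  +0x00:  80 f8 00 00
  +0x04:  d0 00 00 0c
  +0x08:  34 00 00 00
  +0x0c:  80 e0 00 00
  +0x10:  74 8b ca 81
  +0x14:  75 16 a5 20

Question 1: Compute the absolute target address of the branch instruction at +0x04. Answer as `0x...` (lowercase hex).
0x946c

off 0x04: read d0 00 00 0c as big → 0xd000000c
  opcode bits[31:25]=0x68: bz/J
  imm: (w>>0)&0x1ffffff=0xc → #12
  target = base 0x9458 + off 0x04 + 4 + imm 12 = 0x946c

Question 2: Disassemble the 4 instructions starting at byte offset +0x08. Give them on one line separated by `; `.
off 0x08: read 34 00 00 00 as big → 0x34000000
  op=0x34000000>>25=0x1a ⇒ hlt (N)
off 0x0c: read 80 e0 00 00 as big → 0x80e00000
  op=0x80e00000>>25=0x40 ⇒ lsl (RR)
  rd: (w>>22)&0x7=0x3 → r3
  rs: (w>>19)&0x7=0x4 → r4
off 0x10: read 74 8b ca 81 as big → 0x748bca81
  op=0x748bca81>>25=0x3a ⇒ cmpi (RI)
  rd: (w>>22)&0x7=0x2 → r2
  imm: (w>>0)&0x3fffff=0xbca81 → #772737
off 0x14: read 75 16 a5 20 as big → 0x7516a520
  op=0x7516a520>>25=0x3a ⇒ cmpi (RI)
  rd: (w>>22)&0x7=0x4 → r4
  imm: (w>>0)&0x3fffff=0x16a520 → #1484064

hlt; lsl r3, r4; cmpi r2, #772737; cmpi r4, #1484064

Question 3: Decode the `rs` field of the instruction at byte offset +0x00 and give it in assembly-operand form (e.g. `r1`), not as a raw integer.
r7

[00] 80 f8 00 00 → 0x80f80000
  op=0x80f80000>>25=0x40 ⇒ lsl (RR)
  [24:22] rd=3 = r3
  [21:19] rs=7 = r7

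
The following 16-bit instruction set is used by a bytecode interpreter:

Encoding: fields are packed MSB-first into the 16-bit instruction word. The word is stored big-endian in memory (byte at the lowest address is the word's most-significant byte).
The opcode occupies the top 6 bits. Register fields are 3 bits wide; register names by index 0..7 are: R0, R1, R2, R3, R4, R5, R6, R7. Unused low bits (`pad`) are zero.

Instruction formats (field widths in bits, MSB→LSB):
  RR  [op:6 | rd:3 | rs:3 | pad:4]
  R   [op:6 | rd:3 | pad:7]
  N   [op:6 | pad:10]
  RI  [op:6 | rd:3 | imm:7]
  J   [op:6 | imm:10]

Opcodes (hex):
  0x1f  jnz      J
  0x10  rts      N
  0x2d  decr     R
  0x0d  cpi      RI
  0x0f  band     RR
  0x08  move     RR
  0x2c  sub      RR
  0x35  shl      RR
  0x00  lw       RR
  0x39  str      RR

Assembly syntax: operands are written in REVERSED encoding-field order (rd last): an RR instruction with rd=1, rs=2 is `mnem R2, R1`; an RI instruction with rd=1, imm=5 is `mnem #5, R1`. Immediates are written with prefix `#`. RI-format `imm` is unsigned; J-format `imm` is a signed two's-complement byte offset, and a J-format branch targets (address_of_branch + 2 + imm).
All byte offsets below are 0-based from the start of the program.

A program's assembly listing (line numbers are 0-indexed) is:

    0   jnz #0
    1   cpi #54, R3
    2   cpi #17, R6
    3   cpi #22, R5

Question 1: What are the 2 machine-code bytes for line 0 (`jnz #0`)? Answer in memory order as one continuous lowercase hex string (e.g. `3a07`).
7c00

line 0 (jnz): pack op=0x1f:6|imm=0:10 = 0x7c00; big→ 7c 00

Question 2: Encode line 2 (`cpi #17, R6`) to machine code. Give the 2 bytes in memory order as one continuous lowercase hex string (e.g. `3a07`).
2. cpi fields op=0xd:6|rd=6:3|imm=17:7 → word 3711h → 37 11

3711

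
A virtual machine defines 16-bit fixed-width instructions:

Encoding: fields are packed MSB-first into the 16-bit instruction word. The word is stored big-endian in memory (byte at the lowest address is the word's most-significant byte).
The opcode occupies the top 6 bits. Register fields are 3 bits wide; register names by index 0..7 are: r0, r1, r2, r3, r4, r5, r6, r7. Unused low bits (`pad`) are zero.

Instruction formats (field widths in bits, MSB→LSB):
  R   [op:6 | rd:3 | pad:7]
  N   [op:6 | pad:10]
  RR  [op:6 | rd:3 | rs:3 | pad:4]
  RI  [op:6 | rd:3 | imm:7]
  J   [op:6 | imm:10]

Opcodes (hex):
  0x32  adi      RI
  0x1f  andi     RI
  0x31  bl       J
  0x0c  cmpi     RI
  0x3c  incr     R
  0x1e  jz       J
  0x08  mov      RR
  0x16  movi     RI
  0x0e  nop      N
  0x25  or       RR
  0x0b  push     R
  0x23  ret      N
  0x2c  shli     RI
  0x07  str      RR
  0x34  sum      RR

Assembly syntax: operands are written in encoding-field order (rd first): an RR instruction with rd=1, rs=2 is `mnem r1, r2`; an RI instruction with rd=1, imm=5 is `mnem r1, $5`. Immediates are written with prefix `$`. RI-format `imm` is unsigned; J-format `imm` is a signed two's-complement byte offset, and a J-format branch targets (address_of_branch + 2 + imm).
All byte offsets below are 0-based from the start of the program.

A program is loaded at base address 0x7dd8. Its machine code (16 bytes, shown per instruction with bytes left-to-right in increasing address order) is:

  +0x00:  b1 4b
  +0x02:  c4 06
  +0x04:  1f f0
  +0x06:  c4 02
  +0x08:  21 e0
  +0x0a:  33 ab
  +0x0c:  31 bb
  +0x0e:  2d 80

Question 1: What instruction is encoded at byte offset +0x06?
off 0x06: read c4 02 as big → 0xc402
  top 6b → 0x31 → bl [J]
  [9:0] imm=2 = $2

bl $2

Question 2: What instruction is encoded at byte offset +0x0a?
cmpi r7, $43

[0a] 33 ab → 0x33ab
  top 6b → 0xc → cmpi [RI]
  rd@[9:7]=0x7 ⇒ r7
  imm@[6:0]=0x2b ⇒ $43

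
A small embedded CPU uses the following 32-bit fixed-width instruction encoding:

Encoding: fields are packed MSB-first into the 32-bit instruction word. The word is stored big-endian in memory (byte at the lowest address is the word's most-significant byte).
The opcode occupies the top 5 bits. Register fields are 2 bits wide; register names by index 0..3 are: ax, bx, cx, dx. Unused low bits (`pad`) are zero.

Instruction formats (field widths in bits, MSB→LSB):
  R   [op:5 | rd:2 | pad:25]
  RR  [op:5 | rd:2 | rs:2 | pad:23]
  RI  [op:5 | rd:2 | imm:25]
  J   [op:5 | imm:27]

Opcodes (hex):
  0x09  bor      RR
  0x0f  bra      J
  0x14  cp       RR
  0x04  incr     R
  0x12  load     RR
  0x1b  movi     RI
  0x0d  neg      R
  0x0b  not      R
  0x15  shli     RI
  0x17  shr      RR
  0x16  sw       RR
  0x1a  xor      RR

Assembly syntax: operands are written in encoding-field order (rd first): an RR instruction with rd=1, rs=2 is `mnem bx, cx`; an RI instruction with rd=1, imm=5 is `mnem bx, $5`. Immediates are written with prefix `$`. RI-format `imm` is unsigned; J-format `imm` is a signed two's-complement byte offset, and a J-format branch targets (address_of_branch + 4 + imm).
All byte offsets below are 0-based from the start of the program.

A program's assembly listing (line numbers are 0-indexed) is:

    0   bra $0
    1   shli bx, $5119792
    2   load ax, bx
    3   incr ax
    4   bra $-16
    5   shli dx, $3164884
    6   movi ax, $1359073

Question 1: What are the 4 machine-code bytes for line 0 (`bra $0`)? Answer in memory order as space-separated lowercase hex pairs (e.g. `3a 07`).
78 00 00 00

line 0 (bra): pack op=0xf:5|imm=0:27 = 0x78000000; big→ 78 00 00 00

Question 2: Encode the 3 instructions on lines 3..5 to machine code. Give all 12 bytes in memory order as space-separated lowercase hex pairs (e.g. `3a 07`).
L3: incr op=0x4:5|rd=0:2|pad=0:25 ⇒ 0x20000000 ⇒ big 20 00 00 00
L4: bra op=0xf:5|imm=-16:27 ⇒ 0x7ffffff0 ⇒ big 7f ff ff f0
L5: shli op=0x15:5|rd=3:2|imm=3164884:25 ⇒ 0xae304ad4 ⇒ big ae 30 4a d4

20 00 00 00 7f ff ff f0 ae 30 4a d4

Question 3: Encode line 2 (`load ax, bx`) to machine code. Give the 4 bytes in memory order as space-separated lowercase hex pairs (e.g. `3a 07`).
90 80 00 00

L2: load op=0x12:5|rd=0:2|rs=1:2|pad=0:23 ⇒ 0x90800000 ⇒ big 90 80 00 00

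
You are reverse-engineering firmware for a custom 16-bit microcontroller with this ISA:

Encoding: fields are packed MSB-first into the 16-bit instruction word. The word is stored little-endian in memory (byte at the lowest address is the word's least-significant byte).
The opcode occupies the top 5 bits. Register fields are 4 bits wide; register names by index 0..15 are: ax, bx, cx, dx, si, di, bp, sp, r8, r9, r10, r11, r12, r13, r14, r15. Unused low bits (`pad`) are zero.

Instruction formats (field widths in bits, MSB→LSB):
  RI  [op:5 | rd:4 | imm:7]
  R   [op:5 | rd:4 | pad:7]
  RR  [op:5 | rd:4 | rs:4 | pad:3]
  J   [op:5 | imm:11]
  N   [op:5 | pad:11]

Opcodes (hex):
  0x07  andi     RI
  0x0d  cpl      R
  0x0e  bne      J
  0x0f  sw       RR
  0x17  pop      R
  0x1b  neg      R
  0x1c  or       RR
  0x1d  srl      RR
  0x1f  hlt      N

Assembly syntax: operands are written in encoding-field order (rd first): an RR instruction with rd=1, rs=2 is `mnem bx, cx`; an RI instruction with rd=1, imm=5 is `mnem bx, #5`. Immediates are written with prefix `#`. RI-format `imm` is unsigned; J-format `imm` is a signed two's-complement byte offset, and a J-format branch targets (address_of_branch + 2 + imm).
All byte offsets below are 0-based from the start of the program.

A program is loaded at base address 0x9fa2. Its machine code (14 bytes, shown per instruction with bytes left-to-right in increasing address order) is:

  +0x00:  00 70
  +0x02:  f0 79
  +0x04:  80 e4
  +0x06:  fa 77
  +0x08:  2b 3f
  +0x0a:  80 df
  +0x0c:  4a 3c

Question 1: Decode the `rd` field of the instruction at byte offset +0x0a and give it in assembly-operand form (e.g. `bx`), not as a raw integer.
r15

+0x0a: 80 df ⇒ word 0xdf80 (little)
  top 5b → 0x1b → neg [R]
  rd: (w>>7)&0xf=0xf → r15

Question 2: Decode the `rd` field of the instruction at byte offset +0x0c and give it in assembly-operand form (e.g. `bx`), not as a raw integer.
r8

+0x0c: 4a 3c ⇒ word 0x3c4a (little)
  opcode bits[15:11]=0x7: andi/RI
  rd: (w>>7)&0xf=0x8 → r8
  imm: (w>>0)&0x7f=0x4a → #74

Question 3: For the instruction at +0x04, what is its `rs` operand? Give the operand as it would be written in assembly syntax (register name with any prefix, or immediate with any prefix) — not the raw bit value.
ax

@+04  little-endian(80 e4) = 0xe480
  top 5b → 0x1c → or [RR]
  rd@[10:7]=0x9 ⇒ r9
  rs@[6:3]=0x0 ⇒ ax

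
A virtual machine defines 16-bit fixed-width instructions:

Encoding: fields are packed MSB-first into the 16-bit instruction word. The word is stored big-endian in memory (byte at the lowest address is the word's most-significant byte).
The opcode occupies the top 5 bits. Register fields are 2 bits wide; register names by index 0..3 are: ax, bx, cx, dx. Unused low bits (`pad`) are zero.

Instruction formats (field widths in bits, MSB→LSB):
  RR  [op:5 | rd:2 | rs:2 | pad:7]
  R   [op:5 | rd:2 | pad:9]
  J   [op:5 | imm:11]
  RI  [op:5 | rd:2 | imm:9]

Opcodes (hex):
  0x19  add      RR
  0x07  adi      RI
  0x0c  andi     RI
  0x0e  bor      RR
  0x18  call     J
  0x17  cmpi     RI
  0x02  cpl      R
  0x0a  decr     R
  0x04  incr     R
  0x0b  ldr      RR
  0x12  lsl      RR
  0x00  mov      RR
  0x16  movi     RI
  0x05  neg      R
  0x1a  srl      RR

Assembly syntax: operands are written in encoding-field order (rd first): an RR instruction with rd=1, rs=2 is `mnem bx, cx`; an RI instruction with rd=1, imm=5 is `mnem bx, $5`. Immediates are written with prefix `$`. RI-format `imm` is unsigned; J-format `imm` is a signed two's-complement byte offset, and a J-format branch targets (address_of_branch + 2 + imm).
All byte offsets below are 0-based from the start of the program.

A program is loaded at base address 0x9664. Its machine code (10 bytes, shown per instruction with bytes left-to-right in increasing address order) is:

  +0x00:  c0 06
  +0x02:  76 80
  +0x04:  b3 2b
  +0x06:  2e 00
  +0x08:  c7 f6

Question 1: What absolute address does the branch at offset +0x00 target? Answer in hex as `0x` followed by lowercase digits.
+0x00: c0 06 ⇒ word 0xc006 (big)
  top 5b → 0x18 → call [J]
  imm: (w>>0)&0x7ff=0x6 → $6
  target = base 0x9664 + off 0x00 + 2 + imm 6 = 0x966c

0x966c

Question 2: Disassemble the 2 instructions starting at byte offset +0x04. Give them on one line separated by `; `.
off 0x04: read b3 2b as big → 0xb32b
  op=0xb32b>>11=0x16 ⇒ movi (RI)
  rd: (w>>9)&0x3=0x1 → bx
  imm: (w>>0)&0x1ff=0x12b → $299
off 0x06: read 2e 00 as big → 0x2e00
  op=0x2e00>>11=0x5 ⇒ neg (R)
  rd: (w>>9)&0x3=0x3 → dx

movi bx, $299; neg dx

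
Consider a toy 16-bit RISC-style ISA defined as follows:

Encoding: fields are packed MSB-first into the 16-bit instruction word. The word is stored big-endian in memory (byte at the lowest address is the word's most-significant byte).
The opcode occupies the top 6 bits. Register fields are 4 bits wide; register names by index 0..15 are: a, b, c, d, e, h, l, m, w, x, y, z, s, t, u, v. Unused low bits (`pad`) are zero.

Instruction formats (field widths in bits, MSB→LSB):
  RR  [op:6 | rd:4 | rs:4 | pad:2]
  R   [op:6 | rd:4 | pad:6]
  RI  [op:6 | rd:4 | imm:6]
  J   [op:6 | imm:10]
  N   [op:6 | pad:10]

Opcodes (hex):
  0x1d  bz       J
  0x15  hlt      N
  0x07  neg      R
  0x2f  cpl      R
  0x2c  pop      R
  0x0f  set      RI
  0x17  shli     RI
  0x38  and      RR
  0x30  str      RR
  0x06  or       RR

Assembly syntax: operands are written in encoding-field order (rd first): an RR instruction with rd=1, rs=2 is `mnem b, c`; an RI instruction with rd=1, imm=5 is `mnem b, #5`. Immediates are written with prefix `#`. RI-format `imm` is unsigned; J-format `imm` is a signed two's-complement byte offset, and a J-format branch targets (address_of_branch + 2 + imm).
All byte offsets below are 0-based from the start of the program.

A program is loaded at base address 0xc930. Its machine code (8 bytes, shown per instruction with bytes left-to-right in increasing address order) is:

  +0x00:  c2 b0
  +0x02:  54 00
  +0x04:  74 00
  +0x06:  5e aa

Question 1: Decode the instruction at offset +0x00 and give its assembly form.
[00] c2 b0 → 0xc2b0
  opcode bits[15:10]=0x30: str/RR
  rd: (w>>6)&0xf=0xa → y
  rs: (w>>2)&0xf=0xc → s

str y, s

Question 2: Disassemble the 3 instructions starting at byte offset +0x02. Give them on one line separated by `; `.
hlt; bz #0; shli y, #42

@+02  big-endian(54 00) = 0x5400
  top 6b → 0x15 → hlt [N]
@+04  big-endian(74 00) = 0x7400
  top 6b → 0x1d → bz [J]
  imm: (w>>0)&0x3ff=0x0 → #0
@+06  big-endian(5e aa) = 0x5eaa
  top 6b → 0x17 → shli [RI]
  rd: (w>>6)&0xf=0xa → y
  imm: (w>>0)&0x3f=0x2a → #42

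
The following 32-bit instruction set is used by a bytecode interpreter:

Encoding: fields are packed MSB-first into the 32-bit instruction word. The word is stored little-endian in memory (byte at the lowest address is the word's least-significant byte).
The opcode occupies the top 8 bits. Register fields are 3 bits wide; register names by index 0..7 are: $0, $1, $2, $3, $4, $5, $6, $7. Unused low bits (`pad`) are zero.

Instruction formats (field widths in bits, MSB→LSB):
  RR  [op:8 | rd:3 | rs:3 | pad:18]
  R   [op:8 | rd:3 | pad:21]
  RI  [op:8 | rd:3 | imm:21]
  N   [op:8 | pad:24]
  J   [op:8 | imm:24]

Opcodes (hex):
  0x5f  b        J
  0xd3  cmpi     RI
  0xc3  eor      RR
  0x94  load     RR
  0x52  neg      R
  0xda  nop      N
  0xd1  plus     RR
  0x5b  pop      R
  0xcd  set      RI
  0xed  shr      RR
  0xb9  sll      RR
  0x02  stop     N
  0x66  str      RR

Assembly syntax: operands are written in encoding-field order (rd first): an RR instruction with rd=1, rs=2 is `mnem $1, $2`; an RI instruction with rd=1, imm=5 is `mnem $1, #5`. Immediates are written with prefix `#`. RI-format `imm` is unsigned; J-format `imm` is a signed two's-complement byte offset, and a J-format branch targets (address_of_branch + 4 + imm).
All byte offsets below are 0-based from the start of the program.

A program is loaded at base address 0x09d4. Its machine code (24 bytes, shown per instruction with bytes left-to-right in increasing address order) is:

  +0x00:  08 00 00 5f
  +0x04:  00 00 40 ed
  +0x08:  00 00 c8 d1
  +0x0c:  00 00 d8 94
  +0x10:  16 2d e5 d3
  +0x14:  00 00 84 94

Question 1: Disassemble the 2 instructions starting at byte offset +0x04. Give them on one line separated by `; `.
@+04  little-endian(00 00 40 ed) = 0xed400000
  top 8b → 0xed → shr [RR]
  rd@[23:21]=0x2 ⇒ $2
  rs@[20:18]=0x0 ⇒ $0
@+08  little-endian(00 00 c8 d1) = 0xd1c80000
  top 8b → 0xd1 → plus [RR]
  rd@[23:21]=0x6 ⇒ $6
  rs@[20:18]=0x2 ⇒ $2

shr $2, $0; plus $6, $2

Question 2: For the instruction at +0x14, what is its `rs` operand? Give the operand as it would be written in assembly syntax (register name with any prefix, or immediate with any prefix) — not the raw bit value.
[14] 00 00 84 94 → 0x94840000
  top 8b → 0x94 → load [RR]
  rd: (w>>21)&0x7=0x4 → $4
  rs: (w>>18)&0x7=0x1 → $1

$1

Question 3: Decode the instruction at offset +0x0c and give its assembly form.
+0x0c: 00 00 d8 94 ⇒ word 0x94d80000 (little)
  top 8b → 0x94 → load [RR]
  rd: (w>>21)&0x7=0x6 → $6
  rs: (w>>18)&0x7=0x6 → $6

load $6, $6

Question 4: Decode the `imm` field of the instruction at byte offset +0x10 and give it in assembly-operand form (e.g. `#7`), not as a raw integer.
#339222

[10] 16 2d e5 d3 → 0xd3e52d16
  op=0xd3e52d16>>24=0xd3 ⇒ cmpi (RI)
  [23:21] rd=7 = $7
  [20:0] imm=339222 = #339222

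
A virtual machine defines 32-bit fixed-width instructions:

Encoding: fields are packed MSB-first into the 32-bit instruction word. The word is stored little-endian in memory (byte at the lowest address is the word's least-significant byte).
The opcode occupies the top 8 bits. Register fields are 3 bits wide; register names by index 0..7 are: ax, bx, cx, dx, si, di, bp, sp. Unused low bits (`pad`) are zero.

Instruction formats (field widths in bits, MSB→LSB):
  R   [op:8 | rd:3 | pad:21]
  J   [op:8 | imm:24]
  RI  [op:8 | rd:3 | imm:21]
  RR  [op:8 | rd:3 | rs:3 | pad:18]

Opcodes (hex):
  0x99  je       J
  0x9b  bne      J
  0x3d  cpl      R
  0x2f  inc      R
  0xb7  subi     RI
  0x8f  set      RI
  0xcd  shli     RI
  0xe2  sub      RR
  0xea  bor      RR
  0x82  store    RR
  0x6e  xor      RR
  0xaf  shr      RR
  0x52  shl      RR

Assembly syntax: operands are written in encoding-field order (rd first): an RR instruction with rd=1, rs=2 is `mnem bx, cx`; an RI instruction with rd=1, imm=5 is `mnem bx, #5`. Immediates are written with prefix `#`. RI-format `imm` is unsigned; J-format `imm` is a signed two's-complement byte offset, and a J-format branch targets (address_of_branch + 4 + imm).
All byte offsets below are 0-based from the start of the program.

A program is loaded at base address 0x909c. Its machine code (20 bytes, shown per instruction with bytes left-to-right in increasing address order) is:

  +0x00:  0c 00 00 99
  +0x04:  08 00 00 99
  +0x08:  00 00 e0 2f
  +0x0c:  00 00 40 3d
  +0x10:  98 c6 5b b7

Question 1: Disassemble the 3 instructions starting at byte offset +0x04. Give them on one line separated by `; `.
je #8; inc sp; cpl cx

@+04  little-endian(08 00 00 99) = 0x99000008
  op=0x99000008>>24=0x99 ⇒ je (J)
  imm: (w>>0)&0xffffff=0x8 → #8
@+08  little-endian(00 00 e0 2f) = 0x2fe00000
  op=0x2fe00000>>24=0x2f ⇒ inc (R)
  rd: (w>>21)&0x7=0x7 → sp
@+0c  little-endian(00 00 40 3d) = 0x3d400000
  op=0x3d400000>>24=0x3d ⇒ cpl (R)
  rd: (w>>21)&0x7=0x2 → cx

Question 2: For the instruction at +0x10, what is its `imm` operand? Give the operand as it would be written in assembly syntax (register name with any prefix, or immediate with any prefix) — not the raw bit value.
#1820312

+0x10: 98 c6 5b b7 ⇒ word 0xb75bc698 (little)
  op=0xb75bc698>>24=0xb7 ⇒ subi (RI)
  rd: (w>>21)&0x7=0x2 → cx
  imm: (w>>0)&0x1fffff=0x1bc698 → #1820312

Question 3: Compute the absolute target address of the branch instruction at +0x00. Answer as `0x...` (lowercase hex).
0x90ac

@+00  little-endian(0c 00 00 99) = 0x9900000c
  opcode bits[31:24]=0x99: je/J
  [23:0] imm=12 = #12
  target = base 0x909c + off 0x00 + 4 + imm 12 = 0x90ac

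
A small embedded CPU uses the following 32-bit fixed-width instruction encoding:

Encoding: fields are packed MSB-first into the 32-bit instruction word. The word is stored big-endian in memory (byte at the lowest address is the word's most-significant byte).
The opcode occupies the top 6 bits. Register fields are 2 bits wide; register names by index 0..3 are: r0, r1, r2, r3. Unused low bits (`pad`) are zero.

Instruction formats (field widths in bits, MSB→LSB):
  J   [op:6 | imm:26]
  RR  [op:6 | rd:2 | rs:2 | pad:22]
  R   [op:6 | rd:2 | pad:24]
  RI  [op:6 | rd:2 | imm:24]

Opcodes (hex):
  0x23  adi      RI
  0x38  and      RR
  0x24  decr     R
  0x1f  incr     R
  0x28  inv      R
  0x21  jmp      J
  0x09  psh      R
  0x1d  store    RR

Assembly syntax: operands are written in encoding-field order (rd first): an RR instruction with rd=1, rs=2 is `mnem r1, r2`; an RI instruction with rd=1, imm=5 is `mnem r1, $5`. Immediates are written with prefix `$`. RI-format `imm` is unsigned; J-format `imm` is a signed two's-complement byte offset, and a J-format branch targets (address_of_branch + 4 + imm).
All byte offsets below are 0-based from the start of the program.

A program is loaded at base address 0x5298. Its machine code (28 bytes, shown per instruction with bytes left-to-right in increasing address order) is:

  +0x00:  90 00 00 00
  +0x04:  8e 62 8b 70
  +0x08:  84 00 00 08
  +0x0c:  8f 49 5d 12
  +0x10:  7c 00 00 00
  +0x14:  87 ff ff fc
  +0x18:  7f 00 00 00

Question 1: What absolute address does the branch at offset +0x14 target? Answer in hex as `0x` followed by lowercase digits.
0x52ac

[14] 87 ff ff fc → 0x87fffffc
  top 6b → 0x21 → jmp [J]
  imm: (w>>0)&0x3ffffff=0x3fffffc (s26→-4) → $-4
  target = base 0x5298 + off 0x14 + 4 + imm -4 = 0x52ac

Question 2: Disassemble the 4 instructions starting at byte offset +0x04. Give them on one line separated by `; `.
[04] 8e 62 8b 70 → 0x8e628b70
  op=0x8e628b70>>26=0x23 ⇒ adi (RI)
  rd@[25:24]=0x2 ⇒ r2
  imm@[23:0]=0x628b70 ⇒ $6458224
[08] 84 00 00 08 → 0x84000008
  op=0x84000008>>26=0x21 ⇒ jmp (J)
  imm@[25:0]=0x8 ⇒ $8
[0c] 8f 49 5d 12 → 0x8f495d12
  op=0x8f495d12>>26=0x23 ⇒ adi (RI)
  rd@[25:24]=0x3 ⇒ r3
  imm@[23:0]=0x495d12 ⇒ $4807954
[10] 7c 00 00 00 → 0x7c000000
  op=0x7c000000>>26=0x1f ⇒ incr (R)
  rd@[25:24]=0x0 ⇒ r0

adi r2, $6458224; jmp $8; adi r3, $4807954; incr r0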